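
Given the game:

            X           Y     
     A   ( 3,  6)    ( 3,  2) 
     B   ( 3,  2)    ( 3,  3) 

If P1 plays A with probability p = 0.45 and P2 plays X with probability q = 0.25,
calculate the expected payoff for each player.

E[P1] = 3.0, E[P2] = 2.8625

Work:
E[P1] = p·q·π₁(A,X) + p·(1-q)·π₁(A,Y) + (1-p)·q·π₁(B,X) + (1-p)·(1-q)·π₁(B,Y)
= 0.45·0.25·3 + 0.45·0.75·3 + 0.55·0.25·3 + 0.55·0.75·3
= 3.0

E[P2] = 2.8625 (similar calculation)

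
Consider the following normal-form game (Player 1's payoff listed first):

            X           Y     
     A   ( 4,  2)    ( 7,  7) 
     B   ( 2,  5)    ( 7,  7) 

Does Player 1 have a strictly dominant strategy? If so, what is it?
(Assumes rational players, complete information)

No strictly dominant strategy exists for Player 1

Work:
A strategy strictly dominates another if it gives a strictly higher payoff against every opponent action. Compare each pair of P1's strategies column-by-column:
  A vs B: [4 vs 2, 7 vs 7] → A does not strictly dominate B (column Y: 7 ≤ 7)
  B vs A: [2 vs 4, 7 vs 7] → B does not strictly dominate A (column X: 2 ≤ 4)
No single strategy strictly dominates all others → no strictly dominant strategy.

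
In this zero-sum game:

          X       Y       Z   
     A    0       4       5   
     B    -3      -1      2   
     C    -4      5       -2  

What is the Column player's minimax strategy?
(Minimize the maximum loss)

Column should play X, value = 0

Work:
Column player minimizes Row's maximum payoff:
Column X: max payoff to Row = 0
Column Y: max payoff to Row = 5
Column Z: max payoff to Row = 5
Minimum is 0, achieved by column X.
Minimax strategy: X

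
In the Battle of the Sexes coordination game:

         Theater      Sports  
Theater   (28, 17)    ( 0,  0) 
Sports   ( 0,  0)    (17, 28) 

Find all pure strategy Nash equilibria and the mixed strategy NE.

Pure NE: (Theater, Theater) and (Sports, Sports); Mixed NE: p = 0.6222, q = 0.3778

Work:
Check pure NE:
(Theater, Theater): (28, 17) - no unilateral deviation beneficial
(Sports, Sports): (17, 28) - no unilateral deviation beneficial
Mixed NE: P1 plays Theater with p = 0.6222, P2 plays Theater with q = 0.3778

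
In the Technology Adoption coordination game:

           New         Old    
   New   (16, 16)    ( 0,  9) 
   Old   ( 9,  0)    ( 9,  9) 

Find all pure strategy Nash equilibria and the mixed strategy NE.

Pure NE: (New, New) and (Old, Old); Mixed NE: p = 0.5625, q = 0.5625

Work:
Check pure NE:
(New, New): (16, 16) - no unilateral deviation beneficial
(Old, Old): (9, 9) - no unilateral deviation beneficial
Mixed NE: P1 plays New with p = 0.5625, P2 plays New with q = 0.5625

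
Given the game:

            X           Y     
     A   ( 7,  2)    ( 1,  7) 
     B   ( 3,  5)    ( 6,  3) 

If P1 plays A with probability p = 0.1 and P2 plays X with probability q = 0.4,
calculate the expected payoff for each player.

E[P1] = 4.66, E[P2] = 3.92

Work:
E[P1] = p·q·π₁(A,X) + p·(1-q)·π₁(A,Y) + (1-p)·q·π₁(B,X) + (1-p)·(1-q)·π₁(B,Y)
= 0.1·0.4·7 + 0.1·0.6·1 + 0.9·0.4·3 + 0.9·0.6·6
= 4.66

E[P2] = 3.92 (similar calculation)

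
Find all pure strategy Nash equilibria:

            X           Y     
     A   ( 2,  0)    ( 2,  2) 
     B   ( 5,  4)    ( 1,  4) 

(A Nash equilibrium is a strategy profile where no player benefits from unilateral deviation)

Nash equilibrium: (A, Y), (B, X)

Work:
Best responses:
  P1 vs X: payoffs [2, 5] → best response B (payoff 5)
  P1 vs Y: payoffs [2, 1] → best response A (payoff 2)
  P2 vs A: payoffs [0, 2] → best response Y (payoff 2)
  P2 vs B: payoffs [4, 4] → best response X/Y (payoff 4)
Mutual best responses: (A,Y), (B,X) → Nash equilibria.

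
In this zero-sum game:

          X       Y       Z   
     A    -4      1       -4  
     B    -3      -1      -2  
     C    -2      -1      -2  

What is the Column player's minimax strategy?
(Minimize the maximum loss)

Column should play X or Z (all achieve the minimum), value = -2

Work:
Column player minimizes Row's maximum payoff:
Column X: max payoff to Row = -2
Column Y: max payoff to Row = 1
Column Z: max payoff to Row = -2
Minimum is -2, achieved by columns X, Z (tied).
Each of X or Z is a minimax strategy.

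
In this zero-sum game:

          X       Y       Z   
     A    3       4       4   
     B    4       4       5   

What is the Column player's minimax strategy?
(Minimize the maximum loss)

Column should play X or Y (all achieve the minimum), value = 4

Work:
Column player minimizes Row's maximum payoff:
Column X: max payoff to Row = 4
Column Y: max payoff to Row = 4
Column Z: max payoff to Row = 5
Minimum is 4, achieved by columns X, Y (tied).
Each of X or Y is a minimax strategy.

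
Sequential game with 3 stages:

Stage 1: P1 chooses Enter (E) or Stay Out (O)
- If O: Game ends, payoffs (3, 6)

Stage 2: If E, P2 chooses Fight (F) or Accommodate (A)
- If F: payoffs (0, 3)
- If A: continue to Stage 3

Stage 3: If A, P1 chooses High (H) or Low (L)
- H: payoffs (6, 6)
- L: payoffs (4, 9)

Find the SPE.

SPE: (E, A, H); Outcome (6, 6)

Work:
Stage 3: P1 chooses H (6 vs 4)
Stage 2: P2: F->3, A->6 (anticipating H). Choose A
Stage 1: P1: O->3, E->6 (anticipating A, H). Choose E
SPE path: E -> A -> H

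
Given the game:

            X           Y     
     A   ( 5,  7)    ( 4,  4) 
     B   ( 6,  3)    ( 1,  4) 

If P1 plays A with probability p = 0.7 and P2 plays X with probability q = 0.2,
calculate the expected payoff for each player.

E[P1] = 3.54, E[P2] = 4.36

Work:
E[P1] = p·q·π₁(A,X) + p·(1-q)·π₁(A,Y) + (1-p)·q·π₁(B,X) + (1-p)·(1-q)·π₁(B,Y)
= 0.7·0.2·5 + 0.7·0.8·4 + 0.3·0.2·6 + 0.3·0.8·1
= 3.54

E[P2] = 4.36 (similar calculation)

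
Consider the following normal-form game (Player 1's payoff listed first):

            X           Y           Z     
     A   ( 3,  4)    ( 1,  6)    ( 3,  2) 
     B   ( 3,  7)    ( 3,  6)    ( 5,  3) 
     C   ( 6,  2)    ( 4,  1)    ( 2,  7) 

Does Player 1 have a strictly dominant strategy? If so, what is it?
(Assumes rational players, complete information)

No strictly dominant strategy exists for Player 1

Work:
A strategy strictly dominates another if it gives a strictly higher payoff against every opponent action. Compare each pair of P1's strategies column-by-column:
  A vs B: [3 vs 3, 1 vs 3, 3 vs 5] → A does not strictly dominate B (column X: 3 ≤ 3)
  A vs C: [3 vs 6, 1 vs 4, 3 vs 2] → A does not strictly dominate C (column X: 3 ≤ 6)
  B vs A: [3 vs 3, 3 vs 1, 5 vs 3] → B does not strictly dominate A (column X: 3 ≤ 3)
  B vs C: [3 vs 6, 3 vs 4, 5 vs 2] → B does not strictly dominate C (column X: 3 ≤ 6)
  C vs A: [6 vs 3, 4 vs 1, 2 vs 3] → C does not strictly dominate A (column Z: 2 ≤ 3)
  C vs B: [6 vs 3, 4 vs 3, 2 vs 5] → C does not strictly dominate B (column Z: 2 ≤ 5)
No single strategy strictly dominates all others → no strictly dominant strategy.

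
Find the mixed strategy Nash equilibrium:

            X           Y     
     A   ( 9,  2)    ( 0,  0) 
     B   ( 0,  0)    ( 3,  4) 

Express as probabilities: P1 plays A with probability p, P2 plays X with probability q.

p = 0.6667, q = 0.25

Work:
Find probabilities that make opponent indifferent:
P2 chooses q to make P1 indifferent between A and B
P1 chooses p to make P2 indifferent between X and Y
Mixed NE: P1 plays (A: 0.6667, B: 0.3333), P2 plays (X: 0.25, Y: 0.75)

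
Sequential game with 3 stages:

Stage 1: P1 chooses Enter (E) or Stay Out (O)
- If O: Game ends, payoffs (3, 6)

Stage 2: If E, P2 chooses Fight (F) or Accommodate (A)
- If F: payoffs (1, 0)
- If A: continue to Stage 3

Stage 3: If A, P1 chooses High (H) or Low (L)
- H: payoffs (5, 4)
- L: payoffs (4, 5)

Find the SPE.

SPE: (E, A, H); Outcome (5, 4)

Work:
Stage 3: P1 chooses H (5 vs 4)
Stage 2: P2: F->0, A->4 (anticipating H). Choose A
Stage 1: P1: O->3, E->5 (anticipating A, H). Choose E
SPE path: E -> A -> H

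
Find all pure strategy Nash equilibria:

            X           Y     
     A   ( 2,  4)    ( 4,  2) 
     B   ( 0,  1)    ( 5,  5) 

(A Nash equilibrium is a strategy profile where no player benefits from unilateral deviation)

Nash equilibrium: (A, X), (B, Y)

Work:
Best responses:
  P1 vs X: payoffs [2, 0] → best response A (payoff 2)
  P1 vs Y: payoffs [4, 5] → best response B (payoff 5)
  P2 vs A: payoffs [4, 2] → best response X (payoff 4)
  P2 vs B: payoffs [1, 5] → best response Y (payoff 5)
Mutual best responses: (A,X), (B,Y) → Nash equilibria.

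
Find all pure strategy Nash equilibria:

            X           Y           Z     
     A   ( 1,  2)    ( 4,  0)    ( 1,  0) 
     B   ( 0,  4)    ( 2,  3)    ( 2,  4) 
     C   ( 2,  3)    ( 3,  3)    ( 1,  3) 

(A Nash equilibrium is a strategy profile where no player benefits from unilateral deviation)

Nash equilibrium: (B, Z), (C, X)

Work:
Best responses:
  P1 vs X: payoffs [1, 0, 2] → best response C (payoff 2)
  P1 vs Y: payoffs [4, 2, 3] → best response A (payoff 4)
  P1 vs Z: payoffs [1, 2, 1] → best response B (payoff 2)
  P2 vs A: payoffs [2, 0, 0] → best response X (payoff 2)
  P2 vs B: payoffs [4, 3, 4] → best response X/Z (payoff 4)
  P2 vs C: payoffs [3, 3, 3] → best response X/Y/Z (payoff 3)
Mutual best responses: (B,Z), (C,X) → Nash equilibria.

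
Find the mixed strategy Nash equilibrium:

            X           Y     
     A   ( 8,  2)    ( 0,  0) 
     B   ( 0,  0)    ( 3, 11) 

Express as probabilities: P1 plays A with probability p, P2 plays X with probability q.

p = 0.8462, q = 0.2727

Work:
Find probabilities that make opponent indifferent:
P2 chooses q to make P1 indifferent between A and B
P1 chooses p to make P2 indifferent between X and Y
Mixed NE: P1 plays (A: 0.8462, B: 0.1538), P2 plays (X: 0.2727, Y: 0.7273)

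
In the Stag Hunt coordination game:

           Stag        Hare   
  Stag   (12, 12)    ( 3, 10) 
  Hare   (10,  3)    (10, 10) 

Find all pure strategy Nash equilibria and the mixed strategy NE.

Pure NE: (Stag, Stag) and (Hare, Hare); Mixed NE: p = 0.7778, q = 0.7778

Work:
Check pure NE:
(Stag, Stag): (12, 12) - no unilateral deviation beneficial
(Hare, Hare): (10, 10) - no unilateral deviation beneficial
Mixed NE: P1 plays Stag with p = 0.7778, P2 plays Stag with q = 0.7778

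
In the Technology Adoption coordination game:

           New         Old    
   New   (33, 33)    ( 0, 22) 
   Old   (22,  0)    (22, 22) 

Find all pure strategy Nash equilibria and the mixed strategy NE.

Pure NE: (New, New) and (Old, Old); Mixed NE: p = 0.6667, q = 0.6667

Work:
Check pure NE:
(New, New): (33, 33) - no unilateral deviation beneficial
(Old, Old): (22, 22) - no unilateral deviation beneficial
Mixed NE: P1 plays New with p = 0.6667, P2 plays New with q = 0.6667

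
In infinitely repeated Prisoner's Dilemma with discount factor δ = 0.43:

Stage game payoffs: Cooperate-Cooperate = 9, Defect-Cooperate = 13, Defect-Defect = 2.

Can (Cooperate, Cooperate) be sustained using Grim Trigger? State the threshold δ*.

δ* = 0.3636; since δ = 0.43 ≥ 0.3636, cooperation can be sustained

Work:
For Grim Trigger:
Cooperate forever: 9/(1-δ)
Defect then punished: 13 + 2·δ/(1-δ)
Need: 9/(1-δ) ≥ 13 + 2·δ/(1-δ)
Solving: δ ≥ (T-R)/(T-P) = (13-9)/(13-2) = 0.3636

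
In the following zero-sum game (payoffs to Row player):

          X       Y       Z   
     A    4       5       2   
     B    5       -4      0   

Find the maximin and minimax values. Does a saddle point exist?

Maximin = 2, Minimax = 2, Saddle: True

Work:
Row minimums: [2, -4] → maximin = 2
Column maximums: [5, 5, 2] → minimax = 2
Saddle point exists! Game value = 2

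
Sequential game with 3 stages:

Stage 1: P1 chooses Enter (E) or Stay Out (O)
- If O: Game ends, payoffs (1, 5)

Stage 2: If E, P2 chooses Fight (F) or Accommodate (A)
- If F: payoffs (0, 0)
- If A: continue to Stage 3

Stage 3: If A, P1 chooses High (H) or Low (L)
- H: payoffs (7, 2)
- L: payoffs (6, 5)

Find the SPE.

SPE: (E, A, H); Outcome (7, 2)

Work:
Stage 3: P1 chooses H (7 vs 6)
Stage 2: P2: F->0, A->2 (anticipating H). Choose A
Stage 1: P1: O->1, E->7 (anticipating A, H). Choose E
SPE path: E -> A -> H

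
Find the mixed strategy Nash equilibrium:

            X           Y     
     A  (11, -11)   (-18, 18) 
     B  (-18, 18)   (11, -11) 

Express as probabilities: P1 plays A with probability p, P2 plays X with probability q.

p = 0.5, q = 0.5

Work:
Find probabilities that make opponent indifferent:
P2 chooses q to make P1 indifferent between A and B
P1 chooses p to make P2 indifferent between X and Y
Mixed NE: P1 plays (A: 0.5, B: 0.5), P2 plays (X: 0.5, Y: 0.5)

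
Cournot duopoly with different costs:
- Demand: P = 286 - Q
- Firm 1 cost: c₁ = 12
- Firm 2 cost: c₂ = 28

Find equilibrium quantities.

q₁* = 96.67, q₂* = 80.67

Work:
Reaction: q₁ = (286 - 12 - q₂)/2
Reaction: q₂ = (286 - 28 - q₁)/2
Solve simultaneously:
q₁* = (286 - 2×12 + 28)/3 = 96.67
q₂* = (286 - 2×28 + 12)/3 = 80.67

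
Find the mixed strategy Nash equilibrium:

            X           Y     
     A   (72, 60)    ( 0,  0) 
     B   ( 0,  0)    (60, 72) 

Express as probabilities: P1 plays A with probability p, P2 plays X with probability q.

p = 0.5455, q = 0.4545

Work:
Find probabilities that make opponent indifferent:
P2 chooses q to make P1 indifferent between A and B
P1 chooses p to make P2 indifferent between X and Y
Mixed NE: P1 plays (A: 0.5455, B: 0.4545), P2 plays (X: 0.4545, Y: 0.5455)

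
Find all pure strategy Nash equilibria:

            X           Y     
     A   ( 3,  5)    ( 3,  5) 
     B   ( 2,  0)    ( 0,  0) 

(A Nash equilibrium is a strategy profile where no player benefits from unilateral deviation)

Nash equilibrium: (A, X), (A, Y)

Work:
Best responses:
  P1 vs X: payoffs [3, 2] → best response A (payoff 3)
  P1 vs Y: payoffs [3, 0] → best response A (payoff 3)
  P2 vs A: payoffs [5, 5] → best response X/Y (payoff 5)
  P2 vs B: payoffs [0, 0] → best response X/Y (payoff 0)
Mutual best responses: (A,X), (A,Y) → Nash equilibria.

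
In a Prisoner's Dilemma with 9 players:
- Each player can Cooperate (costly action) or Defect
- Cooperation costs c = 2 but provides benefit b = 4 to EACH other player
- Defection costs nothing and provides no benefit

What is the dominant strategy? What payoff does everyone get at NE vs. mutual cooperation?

Dominant: Defect; NE payoff = 0; Coop payoff = 30

Work:
Defect dominates (saves cost c = 2, benefit to others is external)
NE: All defect → everyone gets 0
If all cooperate: each receives (8)×4 - 2 = 30
Social dilemma: 30 > 0 but NE gives 0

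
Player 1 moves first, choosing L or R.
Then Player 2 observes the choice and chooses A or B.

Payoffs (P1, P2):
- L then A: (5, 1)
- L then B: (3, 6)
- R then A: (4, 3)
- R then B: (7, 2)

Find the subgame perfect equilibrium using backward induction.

P1 plays R, P2 plays B after L and A after R; Payoff (4, 3)

Work:
Backward induction:
After L: P2 chooses B → P1 gets 3
After R: P2 chooses A → P1 gets 4
P1 chooses R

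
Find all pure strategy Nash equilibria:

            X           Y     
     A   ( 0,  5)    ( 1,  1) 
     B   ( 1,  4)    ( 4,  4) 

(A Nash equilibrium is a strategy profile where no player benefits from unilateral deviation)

Nash equilibrium: (B, X), (B, Y)

Work:
Best responses:
  P1 vs X: payoffs [0, 1] → best response B (payoff 1)
  P1 vs Y: payoffs [1, 4] → best response B (payoff 4)
  P2 vs A: payoffs [5, 1] → best response X (payoff 5)
  P2 vs B: payoffs [4, 4] → best response X/Y (payoff 4)
Mutual best responses: (B,X), (B,Y) → Nash equilibria.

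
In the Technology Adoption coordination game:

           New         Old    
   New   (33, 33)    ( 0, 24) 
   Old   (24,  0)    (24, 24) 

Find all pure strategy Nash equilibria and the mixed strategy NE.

Pure NE: (New, New) and (Old, Old); Mixed NE: p = 0.7273, q = 0.7273

Work:
Check pure NE:
(New, New): (33, 33) - no unilateral deviation beneficial
(Old, Old): (24, 24) - no unilateral deviation beneficial
Mixed NE: P1 plays New with p = 0.7273, P2 plays New with q = 0.7273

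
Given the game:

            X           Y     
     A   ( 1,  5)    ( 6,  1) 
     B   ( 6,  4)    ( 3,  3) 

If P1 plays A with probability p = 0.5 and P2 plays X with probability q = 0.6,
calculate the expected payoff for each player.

E[P1] = 3.9, E[P2] = 3.5

Work:
E[P1] = p·q·π₁(A,X) + p·(1-q)·π₁(A,Y) + (1-p)·q·π₁(B,X) + (1-p)·(1-q)·π₁(B,Y)
= 0.5·0.6·1 + 0.5·0.4·6 + 0.5·0.6·6 + 0.5·0.4·3
= 3.9

E[P2] = 3.5 (similar calculation)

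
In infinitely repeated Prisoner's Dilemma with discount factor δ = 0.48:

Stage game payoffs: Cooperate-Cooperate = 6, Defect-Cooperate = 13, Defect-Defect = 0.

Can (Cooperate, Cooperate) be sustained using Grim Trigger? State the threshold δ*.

δ* = 0.5385; since δ = 0.48 < 0.5385, cooperation cannot be sustained

Work:
For Grim Trigger:
Cooperate forever: 6/(1-δ)
Defect then punished: 13 + 0·δ/(1-δ)
Need: 6/(1-δ) ≥ 13 + 0·δ/(1-δ)
Solving: δ ≥ (T-R)/(T-P) = (13-6)/(13-0) = 0.5385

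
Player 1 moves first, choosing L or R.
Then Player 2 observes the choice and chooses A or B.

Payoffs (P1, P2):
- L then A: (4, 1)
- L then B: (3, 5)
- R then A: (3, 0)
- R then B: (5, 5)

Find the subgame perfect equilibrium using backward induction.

P1 plays R, P2 plays B after L and B after R; Payoff (5, 5)

Work:
Backward induction:
After L: P2 chooses B → P1 gets 3
After R: P2 chooses B → P1 gets 5
P1 chooses R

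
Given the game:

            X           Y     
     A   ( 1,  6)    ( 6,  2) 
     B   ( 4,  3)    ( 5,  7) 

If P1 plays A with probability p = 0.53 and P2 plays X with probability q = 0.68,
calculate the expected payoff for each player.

E[P1] = 3.4084, E[P2] = 4.5132

Work:
E[P1] = p·q·π₁(A,X) + p·(1-q)·π₁(A,Y) + (1-p)·q·π₁(B,X) + (1-p)·(1-q)·π₁(B,Y)
= 0.53·0.68·1 + 0.53·0.32·6 + 0.47·0.68·4 + 0.47·0.32·5
= 3.4084

E[P2] = 4.5132 (similar calculation)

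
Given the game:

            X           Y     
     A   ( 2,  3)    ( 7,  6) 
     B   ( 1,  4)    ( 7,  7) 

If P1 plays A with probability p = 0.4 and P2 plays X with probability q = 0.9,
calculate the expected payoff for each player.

E[P1] = 1.96, E[P2] = 3.9

Work:
E[P1] = p·q·π₁(A,X) + p·(1-q)·π₁(A,Y) + (1-p)·q·π₁(B,X) + (1-p)·(1-q)·π₁(B,Y)
= 0.4·0.9·2 + 0.4·0.1·7 + 0.6·0.9·1 + 0.6·0.1·7
= 1.96

E[P2] = 3.9 (similar calculation)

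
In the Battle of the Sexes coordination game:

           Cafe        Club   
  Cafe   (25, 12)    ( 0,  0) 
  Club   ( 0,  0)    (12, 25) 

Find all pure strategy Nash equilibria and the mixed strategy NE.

Pure NE: (Cafe, Cafe) and (Club, Club); Mixed NE: p = 0.6757, q = 0.3243

Work:
Check pure NE:
(Cafe, Cafe): (25, 12) - no unilateral deviation beneficial
(Club, Club): (12, 25) - no unilateral deviation beneficial
Mixed NE: P1 plays Cafe with p = 0.6757, P2 plays Cafe with q = 0.3243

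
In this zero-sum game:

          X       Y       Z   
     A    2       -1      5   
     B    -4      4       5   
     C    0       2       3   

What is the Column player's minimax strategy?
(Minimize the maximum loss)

Column should play X, value = 2

Work:
Column player minimizes Row's maximum payoff:
Column X: max payoff to Row = 2
Column Y: max payoff to Row = 4
Column Z: max payoff to Row = 5
Minimum is 2, achieved by column X.
Minimax strategy: X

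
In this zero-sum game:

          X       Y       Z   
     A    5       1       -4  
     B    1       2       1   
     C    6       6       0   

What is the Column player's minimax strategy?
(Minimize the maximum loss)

Column should play Z, value = 1

Work:
Column player minimizes Row's maximum payoff:
Column X: max payoff to Row = 6
Column Y: max payoff to Row = 6
Column Z: max payoff to Row = 1
Minimum is 1, achieved by column Z.
Minimax strategy: Z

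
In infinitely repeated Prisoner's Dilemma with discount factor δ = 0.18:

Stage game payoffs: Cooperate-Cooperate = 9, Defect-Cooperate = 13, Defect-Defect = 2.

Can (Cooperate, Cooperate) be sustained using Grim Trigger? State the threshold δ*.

δ* = 0.3636; since δ = 0.18 < 0.3636, cooperation cannot be sustained

Work:
For Grim Trigger:
Cooperate forever: 9/(1-δ)
Defect then punished: 13 + 2·δ/(1-δ)
Need: 9/(1-δ) ≥ 13 + 2·δ/(1-δ)
Solving: δ ≥ (T-R)/(T-P) = (13-9)/(13-2) = 0.3636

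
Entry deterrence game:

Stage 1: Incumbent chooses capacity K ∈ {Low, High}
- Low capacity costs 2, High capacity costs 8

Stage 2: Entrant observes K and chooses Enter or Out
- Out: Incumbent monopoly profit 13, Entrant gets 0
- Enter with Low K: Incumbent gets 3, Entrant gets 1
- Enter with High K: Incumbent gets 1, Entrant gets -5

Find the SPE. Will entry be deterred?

SPE: (High, Enter|Low, Out|High); Entry deterred. Incumbent net profit = 5

Work:
After Low K: Entrant enters (1 > 0)
After High K: Entrant stays out (-5 < 0)
Incumbent: Low → 3−2=1, High → 13−8=5
Incumbent chooses High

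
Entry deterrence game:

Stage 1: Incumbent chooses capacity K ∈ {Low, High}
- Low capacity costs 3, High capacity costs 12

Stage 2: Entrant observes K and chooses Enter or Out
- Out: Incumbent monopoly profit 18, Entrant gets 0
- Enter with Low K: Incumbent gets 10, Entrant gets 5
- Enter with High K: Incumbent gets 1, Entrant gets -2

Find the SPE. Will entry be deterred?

SPE: (Low, Enter|Low, Out|High); Entry not deterred. Incumbent net profit = 7, Entrant gets 5

Work:
After Low K: Entrant enters (5 > 0)
After High K: Entrant stays out (-2 < 0)
Incumbent: Low → 10−3=7, High → 18−12=6
Incumbent chooses Low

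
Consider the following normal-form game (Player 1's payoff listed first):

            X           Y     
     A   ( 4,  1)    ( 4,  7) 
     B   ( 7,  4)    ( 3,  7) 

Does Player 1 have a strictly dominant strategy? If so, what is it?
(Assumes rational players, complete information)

No strictly dominant strategy exists for Player 1

Work:
A strategy strictly dominates another if it gives a strictly higher payoff against every opponent action. Compare each pair of P1's strategies column-by-column:
  A vs B: [4 vs 7, 4 vs 3] → A does not strictly dominate B (column X: 4 ≤ 7)
  B vs A: [7 vs 4, 3 vs 4] → B does not strictly dominate A (column Y: 3 ≤ 4)
No single strategy strictly dominates all others → no strictly dominant strategy.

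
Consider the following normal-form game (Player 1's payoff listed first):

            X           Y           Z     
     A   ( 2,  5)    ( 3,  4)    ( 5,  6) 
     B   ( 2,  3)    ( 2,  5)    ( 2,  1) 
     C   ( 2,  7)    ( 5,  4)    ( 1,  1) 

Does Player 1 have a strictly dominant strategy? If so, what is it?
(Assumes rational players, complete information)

No strictly dominant strategy exists for Player 1

Work:
A strategy strictly dominates another if it gives a strictly higher payoff against every opponent action. Compare each pair of P1's strategies column-by-column:
  A vs B: [2 vs 2, 3 vs 2, 5 vs 2] → A does not strictly dominate B (column X: 2 ≤ 2)
  A vs C: [2 vs 2, 3 vs 5, 5 vs 1] → A does not strictly dominate C (column X: 2 ≤ 2)
  B vs A: [2 vs 2, 2 vs 3, 2 vs 5] → B does not strictly dominate A (column X: 2 ≤ 2)
  B vs C: [2 vs 2, 2 vs 5, 2 vs 1] → B does not strictly dominate C (column X: 2 ≤ 2)
  C vs A: [2 vs 2, 5 vs 3, 1 vs 5] → C does not strictly dominate A (column X: 2 ≤ 2)
  C vs B: [2 vs 2, 5 vs 2, 1 vs 2] → C does not strictly dominate B (column X: 2 ≤ 2)
No single strategy strictly dominates all others → no strictly dominant strategy.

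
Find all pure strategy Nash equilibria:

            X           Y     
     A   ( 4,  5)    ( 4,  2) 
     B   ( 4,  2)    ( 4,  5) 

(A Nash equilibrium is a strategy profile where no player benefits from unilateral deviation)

Nash equilibrium: (A, X), (B, Y)

Work:
Best responses:
  P1 vs X: payoffs [4, 4] → best response A/B (payoff 4)
  P1 vs Y: payoffs [4, 4] → best response A/B (payoff 4)
  P2 vs A: payoffs [5, 2] → best response X (payoff 5)
  P2 vs B: payoffs [2, 5] → best response Y (payoff 5)
Mutual best responses: (A,X), (B,Y) → Nash equilibria.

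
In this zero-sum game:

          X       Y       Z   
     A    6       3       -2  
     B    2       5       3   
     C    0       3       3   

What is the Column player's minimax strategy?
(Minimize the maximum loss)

Column should play Z, value = 3

Work:
Column player minimizes Row's maximum payoff:
Column X: max payoff to Row = 6
Column Y: max payoff to Row = 5
Column Z: max payoff to Row = 3
Minimum is 3, achieved by column Z.
Minimax strategy: Z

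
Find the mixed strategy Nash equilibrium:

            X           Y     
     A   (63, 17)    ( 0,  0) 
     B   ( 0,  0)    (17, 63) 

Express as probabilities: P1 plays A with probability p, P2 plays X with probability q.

p = 0.7875, q = 0.2125

Work:
Find probabilities that make opponent indifferent:
P2 chooses q to make P1 indifferent between A and B
P1 chooses p to make P2 indifferent between X and Y
Mixed NE: P1 plays (A: 0.7875, B: 0.2125), P2 plays (X: 0.2125, Y: 0.7875)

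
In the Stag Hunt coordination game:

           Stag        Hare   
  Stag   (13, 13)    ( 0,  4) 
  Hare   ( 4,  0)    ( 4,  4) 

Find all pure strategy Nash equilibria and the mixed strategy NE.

Pure NE: (Stag, Stag) and (Hare, Hare); Mixed NE: p = 0.3077, q = 0.3077

Work:
Check pure NE:
(Stag, Stag): (13, 13) - no unilateral deviation beneficial
(Hare, Hare): (4, 4) - no unilateral deviation beneficial
Mixed NE: P1 plays Stag with p = 0.3077, P2 plays Stag with q = 0.3077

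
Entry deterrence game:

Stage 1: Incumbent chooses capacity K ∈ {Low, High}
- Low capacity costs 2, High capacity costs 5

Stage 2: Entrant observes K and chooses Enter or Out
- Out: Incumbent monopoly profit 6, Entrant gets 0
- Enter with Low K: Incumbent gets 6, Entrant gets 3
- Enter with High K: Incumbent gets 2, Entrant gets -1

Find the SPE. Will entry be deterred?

SPE: (Low, Enter|Low, Out|High); Entry not deterred. Incumbent net profit = 4, Entrant gets 3

Work:
After Low K: Entrant enters (3 > 0)
After High K: Entrant stays out (-1 < 0)
Incumbent: Low → 6−2=4, High → 6−5=1
Incumbent chooses Low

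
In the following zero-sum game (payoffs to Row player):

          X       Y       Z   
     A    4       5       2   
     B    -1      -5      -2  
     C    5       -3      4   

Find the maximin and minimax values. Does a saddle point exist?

Maximin = 2, Minimax = 4, Saddle: False

Work:
Row minimums: [2, -5, -3] → maximin = 2
Column maximums: [5, 5, 4] → minimax = 4
No saddle point (maximin ≠ minimax). Mixed strategy needed.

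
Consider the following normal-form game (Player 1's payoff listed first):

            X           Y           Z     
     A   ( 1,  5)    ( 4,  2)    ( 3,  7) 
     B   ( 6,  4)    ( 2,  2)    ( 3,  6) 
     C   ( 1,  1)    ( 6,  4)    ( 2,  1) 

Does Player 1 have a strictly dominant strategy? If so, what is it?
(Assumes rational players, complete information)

No strictly dominant strategy exists for Player 1

Work:
A strategy strictly dominates another if it gives a strictly higher payoff against every opponent action. Compare each pair of P1's strategies column-by-column:
  A vs B: [1 vs 6, 4 vs 2, 3 vs 3] → A does not strictly dominate B (column X: 1 ≤ 6)
  A vs C: [1 vs 1, 4 vs 6, 3 vs 2] → A does not strictly dominate C (column X: 1 ≤ 1)
  B vs A: [6 vs 1, 2 vs 4, 3 vs 3] → B does not strictly dominate A (column Y: 2 ≤ 4)
  B vs C: [6 vs 1, 2 vs 6, 3 vs 2] → B does not strictly dominate C (column Y: 2 ≤ 6)
  C vs A: [1 vs 1, 6 vs 4, 2 vs 3] → C does not strictly dominate A (column X: 1 ≤ 1)
  C vs B: [1 vs 6, 6 vs 2, 2 vs 3] → C does not strictly dominate B (column X: 1 ≤ 6)
No single strategy strictly dominates all others → no strictly dominant strategy.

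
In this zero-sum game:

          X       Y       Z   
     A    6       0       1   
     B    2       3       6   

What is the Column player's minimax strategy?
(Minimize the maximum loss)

Column should play Y, value = 3

Work:
Column player minimizes Row's maximum payoff:
Column X: max payoff to Row = 6
Column Y: max payoff to Row = 3
Column Z: max payoff to Row = 6
Minimum is 3, achieved by column Y.
Minimax strategy: Y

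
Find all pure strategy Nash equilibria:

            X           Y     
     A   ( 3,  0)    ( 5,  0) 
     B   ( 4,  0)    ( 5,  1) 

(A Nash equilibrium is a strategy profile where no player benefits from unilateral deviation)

Nash equilibrium: (A, Y), (B, Y)

Work:
Best responses:
  P1 vs X: payoffs [3, 4] → best response B (payoff 4)
  P1 vs Y: payoffs [5, 5] → best response A/B (payoff 5)
  P2 vs A: payoffs [0, 0] → best response X/Y (payoff 0)
  P2 vs B: payoffs [0, 1] → best response Y (payoff 1)
Mutual best responses: (A,Y), (B,Y) → Nash equilibria.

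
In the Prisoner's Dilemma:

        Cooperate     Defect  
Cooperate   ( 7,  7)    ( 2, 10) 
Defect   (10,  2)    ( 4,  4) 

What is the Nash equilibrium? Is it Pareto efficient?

(Defect, Defect) is NE; not Pareto efficient

Work:
Defect dominates Cooperate for both players:
If P2 cooperates: Defect (10) > Cooperate (7)
If P2 defects: Defect (4) > Cooperate (2)
NE: (Defect, Defect) with payoff (4, 4)
But (Cooperate, Cooperate) = (7, 7) Pareto dominates (4, 4)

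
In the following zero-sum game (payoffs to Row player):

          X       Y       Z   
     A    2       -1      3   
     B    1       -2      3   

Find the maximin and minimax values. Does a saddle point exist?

Maximin = -1, Minimax = -1, Saddle: True

Work:
Row minimums: [-1, -2] → maximin = -1
Column maximums: [2, -1, 3] → minimax = -1
Saddle point exists! Game value = -1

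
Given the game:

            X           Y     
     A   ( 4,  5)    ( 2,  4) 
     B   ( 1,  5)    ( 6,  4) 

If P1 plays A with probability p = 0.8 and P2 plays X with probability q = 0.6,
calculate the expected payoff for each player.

E[P1] = 3.16, E[P2] = 4.6

Work:
E[P1] = p·q·π₁(A,X) + p·(1-q)·π₁(A,Y) + (1-p)·q·π₁(B,X) + (1-p)·(1-q)·π₁(B,Y)
= 0.8·0.6·4 + 0.8·0.4·2 + 0.2·0.6·1 + 0.2·0.4·6
= 3.16

E[P2] = 4.6 (similar calculation)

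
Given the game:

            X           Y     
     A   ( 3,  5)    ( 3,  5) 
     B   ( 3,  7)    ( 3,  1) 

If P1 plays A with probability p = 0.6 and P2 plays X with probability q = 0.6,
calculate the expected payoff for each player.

E[P1] = 3.0, E[P2] = 4.84

Work:
E[P1] = p·q·π₁(A,X) + p·(1-q)·π₁(A,Y) + (1-p)·q·π₁(B,X) + (1-p)·(1-q)·π₁(B,Y)
= 0.6·0.6·3 + 0.6·0.4·3 + 0.4·0.6·3 + 0.4·0.4·3
= 3.0

E[P2] = 4.84 (similar calculation)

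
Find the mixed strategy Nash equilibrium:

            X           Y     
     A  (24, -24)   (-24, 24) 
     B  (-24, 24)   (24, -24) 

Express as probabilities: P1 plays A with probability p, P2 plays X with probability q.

p = 0.5, q = 0.5

Work:
Find probabilities that make opponent indifferent:
P2 chooses q to make P1 indifferent between A and B
P1 chooses p to make P2 indifferent between X and Y
Mixed NE: P1 plays (A: 0.5, B: 0.5), P2 plays (X: 0.5, Y: 0.5)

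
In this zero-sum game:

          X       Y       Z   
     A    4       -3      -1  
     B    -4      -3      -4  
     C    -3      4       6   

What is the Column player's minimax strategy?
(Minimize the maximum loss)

Column should play X or Y (all achieve the minimum), value = 4

Work:
Column player minimizes Row's maximum payoff:
Column X: max payoff to Row = 4
Column Y: max payoff to Row = 4
Column Z: max payoff to Row = 6
Minimum is 4, achieved by columns X, Y (tied).
Each of X or Y is a minimax strategy.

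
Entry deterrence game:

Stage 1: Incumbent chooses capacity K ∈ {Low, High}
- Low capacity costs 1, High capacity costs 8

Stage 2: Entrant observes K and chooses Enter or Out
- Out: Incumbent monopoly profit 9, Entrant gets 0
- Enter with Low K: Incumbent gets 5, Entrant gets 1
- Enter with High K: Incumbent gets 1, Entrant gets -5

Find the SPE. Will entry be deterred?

SPE: (Low, Enter|Low, Out|High); Entry not deterred. Incumbent net profit = 4, Entrant gets 1

Work:
After Low K: Entrant enters (1 > 0)
After High K: Entrant stays out (-5 < 0)
Incumbent: Low → 5−1=4, High → 9−8=1
Incumbent chooses Low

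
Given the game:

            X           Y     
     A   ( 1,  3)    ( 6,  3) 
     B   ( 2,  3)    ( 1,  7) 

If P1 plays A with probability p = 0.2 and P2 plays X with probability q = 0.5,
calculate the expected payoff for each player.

E[P1] = 1.9, E[P2] = 4.6

Work:
E[P1] = p·q·π₁(A,X) + p·(1-q)·π₁(A,Y) + (1-p)·q·π₁(B,X) + (1-p)·(1-q)·π₁(B,Y)
= 0.2·0.5·1 + 0.2·0.5·6 + 0.8·0.5·2 + 0.8·0.5·1
= 1.9

E[P2] = 4.6 (similar calculation)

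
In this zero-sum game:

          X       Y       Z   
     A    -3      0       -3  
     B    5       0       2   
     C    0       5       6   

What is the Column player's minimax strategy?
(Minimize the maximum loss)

Column should play X or Y (all achieve the minimum), value = 5

Work:
Column player minimizes Row's maximum payoff:
Column X: max payoff to Row = 5
Column Y: max payoff to Row = 5
Column Z: max payoff to Row = 6
Minimum is 5, achieved by columns X, Y (tied).
Each of X or Y is a minimax strategy.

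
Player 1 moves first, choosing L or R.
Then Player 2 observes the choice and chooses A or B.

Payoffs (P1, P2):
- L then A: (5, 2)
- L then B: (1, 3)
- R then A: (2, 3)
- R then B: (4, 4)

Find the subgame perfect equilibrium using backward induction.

P1 plays R, P2 plays B after L and B after R; Payoff (4, 4)

Work:
Backward induction:
After L: P2 chooses B → P1 gets 1
After R: P2 chooses B → P1 gets 4
P1 chooses R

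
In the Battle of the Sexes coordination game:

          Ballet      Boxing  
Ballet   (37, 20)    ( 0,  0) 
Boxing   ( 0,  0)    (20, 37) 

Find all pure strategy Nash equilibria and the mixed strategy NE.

Pure NE: (Ballet, Ballet) and (Boxing, Boxing); Mixed NE: p = 0.6491, q = 0.3509

Work:
Check pure NE:
(Ballet, Ballet): (37, 20) - no unilateral deviation beneficial
(Boxing, Boxing): (20, 37) - no unilateral deviation beneficial
Mixed NE: P1 plays Ballet with p = 0.6491, P2 plays Ballet with q = 0.3509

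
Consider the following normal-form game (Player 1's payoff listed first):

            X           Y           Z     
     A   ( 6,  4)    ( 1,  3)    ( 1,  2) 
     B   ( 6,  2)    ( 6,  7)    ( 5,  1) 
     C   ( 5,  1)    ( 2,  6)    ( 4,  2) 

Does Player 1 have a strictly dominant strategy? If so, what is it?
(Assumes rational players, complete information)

No strictly dominant strategy exists for Player 1

Work:
A strategy strictly dominates another if it gives a strictly higher payoff against every opponent action. Compare each pair of P1's strategies column-by-column:
  A vs B: [6 vs 6, 1 vs 6, 1 vs 5] → A does not strictly dominate B (column X: 6 ≤ 6)
  A vs C: [6 vs 5, 1 vs 2, 1 vs 4] → A does not strictly dominate C (column Y: 1 ≤ 2)
  B vs A: [6 vs 6, 6 vs 1, 5 vs 1] → B does not strictly dominate A (column X: 6 ≤ 6)
  B vs C: [6 vs 5, 6 vs 2, 5 vs 4] → B strictly dominates C
  C vs A: [5 vs 6, 2 vs 1, 4 vs 1] → C does not strictly dominate A (column X: 5 ≤ 6)
  C vs B: [5 vs 6, 2 vs 6, 4 vs 5] → C does not strictly dominate B (column X: 5 ≤ 6)
No single strategy strictly dominates all others → no strictly dominant strategy.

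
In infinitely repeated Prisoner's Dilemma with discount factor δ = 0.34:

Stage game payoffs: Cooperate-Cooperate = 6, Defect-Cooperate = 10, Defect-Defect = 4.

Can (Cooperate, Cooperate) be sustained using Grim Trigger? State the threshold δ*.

δ* = 0.6667; since δ = 0.34 < 0.6667, cooperation cannot be sustained

Work:
For Grim Trigger:
Cooperate forever: 6/(1-δ)
Defect then punished: 10 + 4·δ/(1-δ)
Need: 6/(1-δ) ≥ 10 + 4·δ/(1-δ)
Solving: δ ≥ (T-R)/(T-P) = (10-6)/(10-4) = 0.6667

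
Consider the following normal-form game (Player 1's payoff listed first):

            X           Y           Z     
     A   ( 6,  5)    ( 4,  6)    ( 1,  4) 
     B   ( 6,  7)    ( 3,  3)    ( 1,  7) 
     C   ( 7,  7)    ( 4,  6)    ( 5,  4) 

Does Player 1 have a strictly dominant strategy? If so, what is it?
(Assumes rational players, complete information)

No strictly dominant strategy exists for Player 1

Work:
A strategy strictly dominates another if it gives a strictly higher payoff against every opponent action. Compare each pair of P1's strategies column-by-column:
  A vs B: [6 vs 6, 4 vs 3, 1 vs 1] → A does not strictly dominate B (column X: 6 ≤ 6)
  A vs C: [6 vs 7, 4 vs 4, 1 vs 5] → A does not strictly dominate C (column X: 6 ≤ 7)
  B vs A: [6 vs 6, 3 vs 4, 1 vs 1] → B does not strictly dominate A (column X: 6 ≤ 6)
  B vs C: [6 vs 7, 3 vs 4, 1 vs 5] → B does not strictly dominate C (column X: 6 ≤ 7)
  C vs A: [7 vs 6, 4 vs 4, 5 vs 1] → C does not strictly dominate A (column Y: 4 ≤ 4)
  C vs B: [7 vs 6, 4 vs 3, 5 vs 1] → C strictly dominates B
No single strategy strictly dominates all others → no strictly dominant strategy.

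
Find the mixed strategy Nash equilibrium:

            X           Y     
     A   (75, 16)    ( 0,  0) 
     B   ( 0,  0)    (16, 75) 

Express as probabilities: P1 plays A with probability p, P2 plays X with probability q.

p = 0.8242, q = 0.1758

Work:
Find probabilities that make opponent indifferent:
P2 chooses q to make P1 indifferent between A and B
P1 chooses p to make P2 indifferent between X and Y
Mixed NE: P1 plays (A: 0.8242, B: 0.1758), P2 plays (X: 0.1758, Y: 0.8242)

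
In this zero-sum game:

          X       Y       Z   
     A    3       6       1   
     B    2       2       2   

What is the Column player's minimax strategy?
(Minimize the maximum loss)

Column should play Z, value = 2

Work:
Column player minimizes Row's maximum payoff:
Column X: max payoff to Row = 3
Column Y: max payoff to Row = 6
Column Z: max payoff to Row = 2
Minimum is 2, achieved by column Z.
Minimax strategy: Z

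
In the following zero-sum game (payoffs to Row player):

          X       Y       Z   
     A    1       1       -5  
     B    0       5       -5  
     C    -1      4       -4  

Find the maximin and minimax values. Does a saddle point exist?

Maximin = -4, Minimax = -4, Saddle: True

Work:
Row minimums: [-5, -5, -4] → maximin = -4
Column maximums: [1, 5, -4] → minimax = -4
Saddle point exists! Game value = -4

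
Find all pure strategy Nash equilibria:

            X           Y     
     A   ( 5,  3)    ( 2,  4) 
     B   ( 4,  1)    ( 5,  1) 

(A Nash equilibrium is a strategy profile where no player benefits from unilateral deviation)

Nash equilibrium: (B, Y)

Work:
Best responses:
  P1 vs X: payoffs [5, 4] → best response A (payoff 5)
  P1 vs Y: payoffs [2, 5] → best response B (payoff 5)
  P2 vs A: payoffs [3, 4] → best response Y (payoff 4)
  P2 vs B: payoffs [1, 1] → best response X/Y (payoff 1)
Mutual best responses: (B,Y) → Nash equilibria.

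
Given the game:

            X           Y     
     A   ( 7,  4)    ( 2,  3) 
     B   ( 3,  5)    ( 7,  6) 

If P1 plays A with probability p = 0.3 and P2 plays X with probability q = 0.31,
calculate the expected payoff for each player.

E[P1] = 5.097, E[P2] = 4.976

Work:
E[P1] = p·q·π₁(A,X) + p·(1-q)·π₁(A,Y) + (1-p)·q·π₁(B,X) + (1-p)·(1-q)·π₁(B,Y)
= 0.3·0.31·7 + 0.3·0.69·2 + 0.7·0.31·3 + 0.7·0.69·7
= 5.097

E[P2] = 4.976 (similar calculation)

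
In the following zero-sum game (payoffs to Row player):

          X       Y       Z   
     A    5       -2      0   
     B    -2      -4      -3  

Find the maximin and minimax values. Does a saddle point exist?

Maximin = -2, Minimax = -2, Saddle: True

Work:
Row minimums: [-2, -4] → maximin = -2
Column maximums: [5, -2, 0] → minimax = -2
Saddle point exists! Game value = -2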